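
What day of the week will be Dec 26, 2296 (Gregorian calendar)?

Saturday

January 1, 2296 is a Wednesday.
December 26 is day 361 of the year, i.e. 360 days after Jan 1.
360 mod 7 = 3, so advance 3 weekdays from Wednesday: Saturday.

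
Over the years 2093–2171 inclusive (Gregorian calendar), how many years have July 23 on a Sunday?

Track July 23's weekday year by year (advancing +1, or +2 across a Feb 29):
  2093: Thu  2094: Fri (+1)  2095: Sat (+1)  2096: Mon (+2)  2097: Tue (+1)
  2098: Wed (+1)  2099: Thu (+1)  2100: Fri (+1)  2101: Sat (+1)  2102: Sun (+1) ✓
  2103: Mon (+1)  2104: Wed (+2)  2105: Thu (+1)  2106: Fri (+1)  … (51 more years) …
  2158: Sun (+1) ✓  2159: Mon (+1)  2160: Wed (+2)  2161: Thu (+1)  2162: Fri (+1)
  2163: Sat (+1)  2164: Mon (+2)  2165: Tue (+1)  2166: Wed (+1)  2167: Thu (+1)
  2168: Sat (+2)  2169: Sun (+1) ✓  2170: Mon (+1)  2171: Tue (+1)
Sunday years: 2102, 2113, 2119, 2124, 2130, 2141, 2147, 2152, 2158, 2169 — 10 in total.

10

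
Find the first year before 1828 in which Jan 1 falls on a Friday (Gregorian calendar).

1819

Jan 1 advances by 2 weekdays after a leap year and by 1 after a common year.
1828: Jan 1 is Tuesday (leap).
1827: Monday
1826: Sunday
1825: Saturday
1824: Thursday (leap)
1823: Wednesday
1822: Tuesday
1821: Monday
1820: Saturday (leap)
1819: Friday
1819 begins on a Friday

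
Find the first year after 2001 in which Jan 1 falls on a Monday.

Jan 1 advances by 2 weekdays after a leap year and by 1 after a common year.
2001: Jan 1 is Monday.
2002: Tuesday
2003: Wednesday
2004: Thursday (leap)
2005: Saturday
2006: Sunday
2007: Monday
2007 begins on a Monday

2007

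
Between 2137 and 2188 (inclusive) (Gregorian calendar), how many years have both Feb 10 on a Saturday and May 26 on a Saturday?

6

Check each year's weekday for Feb 10 and May 26:
  2137: Sun/Sun  2138: Mon/Mon  2139: Tue/Tue  2140: Wed/Thu  2141: Fri/Fri  2142: Sat/Sat ✓  2143: Sun/Sun  2144: Mon/Tue  2145: Wed/Wed  2146: Thu/Thu  2147: Fri/Fri  2148: Sat/Sun  2149: Mon/Mon  2150: Tue/Tue  …(24 more)…  2175: Fri/Fri  2176: Sat/Sun  2177: Mon/Mon  2178: Tue/Tue  2179: Wed/Wed  2180: Thu/Fri  2181: Sat/Sat ✓  2182: Sun/Sun  2183: Mon/Mon  2184: Tue/Wed  2185: Thu/Thu  2186: Fri/Fri  2187: Sat/Sat ✓  2188: Sun/Mon
Both conditions hold in: 2142, 2153, 2159, 2170, 2181, 2187 — 6.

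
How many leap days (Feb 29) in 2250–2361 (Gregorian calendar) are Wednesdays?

4

Leap years in 2250–2361: 27 of them.
Feb 29 weekday advances by 5 (mod 7) from one leap year to the next four years later (or differs when a century non-leap intervenes).
Leap-day weekdays: 2252:Sun 2256:Fri 2260:Wed✓ 2264:Mon 2268:Sat 2272:Thu 2276:Tue 2280:Sun 2284:Fri 2288:Wed✓ 2292:Mon 2296:Sat 2304:Mon 2308:Sat 2312:Thu 2316:Tue 2320:Sun 2324:Fri 2328:Wed✓ 2332:Mon 2336:Sat 2340:Thu 2344:Tue 2348:Sun 2352:Fri 2356:Wed✓ 2360:Mon
Wednesday: 2260, 2288, 2328, 2356 → 4.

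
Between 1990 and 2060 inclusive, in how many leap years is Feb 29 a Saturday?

Leap years in 1990–2060: 18 of them.
Feb 29 weekday advances by 5 (mod 7) from one leap year to the next four years later (or differs when a century non-leap intervenes).
Leap-day weekdays: 1992:Sat✓ 1996:Thu 2000:Tue 2004:Sun 2008:Fri 2012:Wed 2016:Mon 2020:Sat✓ 2024:Thu 2028:Tue 2032:Sun 2036:Fri 2040:Wed 2044:Mon 2048:Sat✓ 2052:Thu 2056:Tue 2060:Sun
Saturday: 1992, 2020, 2048 → 3.

3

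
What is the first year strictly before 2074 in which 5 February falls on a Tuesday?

From one year to the next, a fixed date's weekday advances by 1, or by 2 when a Feb 29 lies between the two dates.
2074: February 5 is Monday.
2073: Sunday (−1)
2072: Friday (−2)
2071: Thursday (−1)
2070: Wednesday (−1)
2069: Tuesday (−1)
5 February falls on a Tuesday in 2069.

2069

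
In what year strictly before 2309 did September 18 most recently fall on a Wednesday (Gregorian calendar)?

From one year to the next, a fixed date's weekday advances by 1, or by 2 when a Feb 29 lies between the two dates.
2309: September 18 is Saturday.
2308: Friday (−1)
2307: Wednesday (−2)
September 18 falls on a Wednesday in 2307.

2307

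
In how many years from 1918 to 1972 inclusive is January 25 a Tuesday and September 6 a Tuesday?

Check each year's weekday for January 25 and September 6:
  1918: Fri/Fri  1919: Sat/Sat  1920: Sun/Mon  1921: Tue/Tue ✓  1922: Wed/Wed  1923: Thu/Thu  1924: Fri/Sat  1925: Sun/Sun  1926: Mon/Mon  1927: Tue/Tue ✓  1928: Wed/Thu  1929: Fri/Fri  1930: Sat/Sat  1931: Sun/Sun  …(27 more)…  1959: Sun/Sun  1960: Mon/Tue  1961: Wed/Wed  1962: Thu/Thu  1963: Fri/Fri  1964: Sat/Sun  1965: Mon/Mon  1966: Tue/Tue ✓  1967: Wed/Wed  1968: Thu/Fri  1969: Sat/Sat  1970: Sun/Sun  1971: Mon/Mon  1972: Tue/Wed
Both conditions hold in: 1921, 1927, 1938, 1949, 1955, 1966 — 6.

6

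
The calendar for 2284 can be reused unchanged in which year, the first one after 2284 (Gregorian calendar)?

2324

Two years share a calendar iff Jan 1 falls on the same weekday and both are leap or both are common. 2284: Jan 1 is Tuesday, leap year.
2285: Jan 1 Thursday, common
2286: Jan 1 Friday, common
2287: Jan 1 Saturday, common
2288: Jan 1 Sunday, leap
2289: Jan 1 Tuesday, common
2290: Jan 1 Wednesday, common
2291: Jan 1 Thursday, common
2292: Jan 1 Friday, leap
2293: Jan 1 Sunday, common
2294: Jan 1 Monday, common
2295: Jan 1 Tuesday, common
2296: Jan 1 Wednesday, leap
2297: Jan 1 Friday, common
2298: Jan 1 Saturday, common
2299: Jan 1 Sunday, common
2300: Jan 1 Monday, common
2301: Jan 1 Tuesday, common
2302: Jan 1 Wednesday, common
2303: Jan 1 Thursday, common
2304: Jan 1 Friday, leap
2305: Jan 1 Sunday, common
2306: Jan 1 Monday, common
2307: Jan 1 Tuesday, common
2308: Jan 1 Wednesday, leap
2309: Jan 1 Friday, common
2310: Jan 1 Saturday, common
2311: Jan 1 Sunday, common
2312: Jan 1 Monday, leap
2313: Jan 1 Wednesday, common
2314: Jan 1 Thursday, common
2315: Jan 1 Friday, common
2316: Jan 1 Saturday, leap
2317: Jan 1 Monday, common
2318: Jan 1 Tuesday, common
2319: Jan 1 Wednesday, common
2320: Jan 1 Thursday, leap
2321: Jan 1 Saturday, common
2322: Jan 1 Sunday, common
2323: Jan 1 Monday, common
2324: Jan 1 Tuesday, leap
2324 matches on both conditions.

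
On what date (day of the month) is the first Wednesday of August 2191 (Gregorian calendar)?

August 1, 2191 is a Monday, so the first Wednesday is the 3rd.
The first Wednesday is 3 + 0 = 3.

3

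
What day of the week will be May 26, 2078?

Thursday

January 1, 2078 is a Saturday.
May 26 is day 146 of the year, i.e. 145 days after Jan 1.
145 mod 7 = 5, so advance 5 weekdays from Saturday: Thursday.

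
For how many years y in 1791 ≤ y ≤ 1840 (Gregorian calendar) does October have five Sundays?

19

October has 31 days; it has five Sundays when Sunday falls among the first (month-length − 28) days — i.e. when October 1 is one of Sunday/Saturday/Friday.
October 1 by year: 1791:Sat✓ 1792:Mon 1793:Tue 1794:Wed 1795:Thu 1796:Sat✓ 1797:Sun✓ 1798:Mon 1799:Tue 1800:Wed 1801:Thu 1802:Fri✓ 1803:Sat✓ 1804:Mon 1805:Tue …(20 more)… 1826:Sun✓ 1827:Mon 1828:Wed 1829:Thu 1830:Fri✓ 1831:Sat✓ 1832:Mon 1833:Tue 1834:Wed 1835:Thu 1836:Sat✓ 1837:Sun✓ 1838:Mon 1839:Tue 1840:Thu
Years with five Sundays: 1791, 1796, 1797, 1802, 1803, 1808, 1809, 1813, 1814, 1815, 1819, 1820, 1824, 1825, 1826, 1830, 1831, 1836, 1837 → 19.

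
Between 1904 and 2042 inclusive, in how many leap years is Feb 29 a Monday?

Leap years in 1904–2042: 35 of them.
Feb 29 weekday advances by 5 (mod 7) from one leap year to the next four years later (or differs when a century non-leap intervenes).
Leap-day weekdays: 1904:Mon✓ 1908:Sat 1912:Thu 1916:Tue 1920:Sun 1924:Fri 1928:Wed 1932:Mon✓ 1936:Sat 1940:Thu 1944:Tue 1948:Sun 1952:Fri …(9 more)… 1992:Sat 1996:Thu 2000:Tue 2004:Sun 2008:Fri 2012:Wed 2016:Mon✓ 2020:Sat 2024:Thu 2028:Tue 2032:Sun 2036:Fri 2040:Wed
Monday: 1904, 1932, 1960, 1988, 2016 → 5.

5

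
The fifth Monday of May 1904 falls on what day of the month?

30

May 1, 1904 is a Sunday, so the first Monday is the 2nd.
The fifth Monday is 2 + 28 = 30.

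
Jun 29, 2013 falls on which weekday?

January 1, 2013 is a Tuesday.
June 29 is day 180 of the year, i.e. 179 days after Jan 1.
179 mod 7 = 4, so advance 4 weekdays from Tuesday: Saturday.

Saturday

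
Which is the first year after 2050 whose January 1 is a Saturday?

Jan 1 advances by 2 weekdays after a leap year and by 1 after a common year.
2050: Jan 1 is Saturday.
2051: Sunday
2052: Monday (leap)
2053: Wednesday
2054: Thursday
2055: Friday
2056: Saturday (leap)
2056 begins on a Saturday

2056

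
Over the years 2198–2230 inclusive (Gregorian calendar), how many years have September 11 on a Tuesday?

5

Track September 11's weekday year by year (advancing +1, or +2 across a Feb 29):
  2198: Tue ✓  2199: Wed (+1)  2200: Thu (+1)  2201: Fri (+1)  2202: Sat (+1)
  2203: Sun (+1)  2204: Tue (+2) ✓  2205: Wed (+1)  2206: Thu (+1)  2207: Fri (+1)
  2208: Sun (+2)  2209: Mon (+1)  2210: Tue (+1) ✓  2211: Wed (+1)  … (5 more years) …
  2217: Thu (+1)  2218: Fri (+1)  2219: Sat (+1)  2220: Mon (+2)  2221: Tue (+1) ✓
  2222: Wed (+1)  2223: Thu (+1)  2224: Sat (+2)  2225: Sun (+1)  2226: Mon (+1)
  2227: Tue (+1) ✓  2228: Thu (+2)  2229: Fri (+1)  2230: Sat (+1)
Tuesday years: 2198, 2204, 2210, 2221, 2227 — 5 in total.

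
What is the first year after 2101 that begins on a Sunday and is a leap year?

2108

Jan 1 advances by 2 weekdays after a leap year and by 1 after a common year.
2101: Jan 1 is Saturday.
2102: Sunday
2103: Monday
2104: Tuesday (leap)
2105: Thursday
2106: Friday
2107: Saturday
2108: Sunday (leap)
2108 begins on a Sunday and is a leap year.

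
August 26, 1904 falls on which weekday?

January 1, 1904 is a Friday.
August 26 is day 239 of the year, i.e. 238 days after Jan 1.
238 mod 7 = 0, so advance 0 weekdays from Friday: Friday.

Friday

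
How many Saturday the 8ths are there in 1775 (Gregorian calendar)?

2

Check the 8th of each month of 1775: Jan 8: Sun, Feb 8: Wed, Mar 8: Wed, Apr 8: Sat, May 8: Mon, Jun 8: Thu, Jul 8: Sat, Aug 8: Tue, Sep 8: Fri, Oct 8: Sun, Nov 8: Wed, Dec 8: Fri.
Saturday occurs in April, July — 2 months.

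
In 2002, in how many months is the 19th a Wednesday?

Check the 19th of each month of 2002: Jan 19: Sat, Feb 19: Tue, Mar 19: Tue, Apr 19: Fri, May 19: Sun, Jun 19: Wed, Jul 19: Fri, Aug 19: Mon, Sep 19: Thu, Oct 19: Sat, Nov 19: Tue, Dec 19: Thu.
Wednesday occurs in June — 1 month.

1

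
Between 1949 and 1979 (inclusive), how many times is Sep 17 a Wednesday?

4

Track Sep 17's weekday year by year (advancing +1, or +2 across a Feb 29):
  1949: Sat  1950: Sun (+1)  1951: Mon (+1)  1952: Wed (+2) ✓  1953: Thu (+1)
  1954: Fri (+1)  1955: Sat (+1)  1956: Mon (+2)  1957: Tue (+1)  1958: Wed (+1) ✓
  1959: Thu (+1)  1960: Sat (+2)  1961: Sun (+1)  1962: Mon (+1)  … (3 more years) …
  1966: Sat (+1)  1967: Sun (+1)  1968: Tue (+2)  1969: Wed (+1) ✓  1970: Thu (+1)
  1971: Fri (+1)  1972: Sun (+2)  1973: Mon (+1)  1974: Tue (+1)  1975: Wed (+1) ✓
  1976: Fri (+2)  1977: Sat (+1)  1978: Sun (+1)  1979: Mon (+1)
Wednesday years: 1952, 1958, 1969, 1975 — 4 in total.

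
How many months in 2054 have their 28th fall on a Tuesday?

Check the 28th of each month of 2054: Jan 28: Wed, Feb 28: Sat, Mar 28: Sat, Apr 28: Tue, May 28: Thu, Jun 28: Sun, Jul 28: Tue, Aug 28: Fri, Sep 28: Mon, Oct 28: Wed, Nov 28: Sat, Dec 28: Mon.
Tuesday occurs in April, July — 2 months.

2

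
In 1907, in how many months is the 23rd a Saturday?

Check the 23rd of each month of 1907: Jan 23: Wed, Feb 23: Sat, Mar 23: Sat, Apr 23: Tue, May 23: Thu, Jun 23: Sun, Jul 23: Tue, Aug 23: Fri, Sep 23: Mon, Oct 23: Wed, Nov 23: Sat, Dec 23: Mon.
Saturday occurs in February, March, November — 3 months.

3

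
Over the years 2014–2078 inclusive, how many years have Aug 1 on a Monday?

Track Aug 1's weekday year by year (advancing +1, or +2 across a Feb 29):
  2014: Fri  2015: Sat (+1)  2016: Mon (+2) ✓  2017: Tue (+1)  2018: Wed (+1)
  2019: Thu (+1)  2020: Sat (+2)  2021: Sun (+1)  2022: Mon (+1) ✓  2023: Tue (+1)
  2024: Thu (+2)  2025: Fri (+1)  2026: Sat (+1)  2027: Sun (+1)  … (37 more years) …
  2065: Sat (+1)  2066: Sun (+1)  2067: Mon (+1) ✓  2068: Wed (+2)  2069: Thu (+1)
  2070: Fri (+1)  2071: Sat (+1)  2072: Mon (+2) ✓  2073: Tue (+1)  2074: Wed (+1)
  2075: Thu (+1)  2076: Sat (+2)  2077: Sun (+1)  2078: Mon (+1) ✓
Monday years: 2016, 2022, 2033, 2039, 2044, 2050, 2061, 2067, 2072, 2078 — 10 in total.

10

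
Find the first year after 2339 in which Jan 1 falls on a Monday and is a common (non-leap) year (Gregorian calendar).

Jan 1 advances by 2 weekdays after a leap year and by 1 after a common year.
2339: Jan 1 is Sunday.
2340: Monday (leap)
2341: Wednesday
2342: Thursday
2343: Friday
2344: Saturday (leap)
2345: Monday
2345 begins on a Monday and is a common year.

2345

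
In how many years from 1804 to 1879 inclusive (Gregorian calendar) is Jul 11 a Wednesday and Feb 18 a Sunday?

8

Check each year's weekday for Jul 11 and Feb 18:
  1804: Wed/Sat  1805: Thu/Mon  1806: Fri/Tue  1807: Sat/Wed  1808: Mon/Thu  1809: Tue/Sat  1810: Wed/Sun ✓  1811: Thu/Mon  1812: Sat/Tue  1813: Sun/Thu  1814: Mon/Fri  1815: Tue/Sat  1816: Thu/Sun  1817: Fri/Tue  …(48 more)…  1866: Wed/Sun ✓  1867: Thu/Mon  1868: Sat/Tue  1869: Sun/Thu  1870: Mon/Fri  1871: Tue/Sat  1872: Thu/Sun  1873: Fri/Tue  1874: Sat/Wed  1875: Sun/Thu  1876: Tue/Fri  1877: Wed/Sun ✓  1878: Thu/Mon  1879: Fri/Tue
Both conditions hold in: 1810, 1821, 1827, 1838, 1849, 1855, 1866, 1877 — 8.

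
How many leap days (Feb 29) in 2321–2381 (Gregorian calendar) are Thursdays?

2

Leap years in 2321–2381: 15 of them.
Feb 29 weekday advances by 5 (mod 7) from one leap year to the next four years later (or differs when a century non-leap intervenes).
Leap-day weekdays: 2324:Fri 2328:Wed 2332:Mon 2336:Sat 2340:Thu✓ 2344:Tue 2348:Sun 2352:Fri 2356:Wed 2360:Mon 2364:Sat 2368:Thu✓ 2372:Tue 2376:Sun 2380:Fri
Thursday: 2340, 2368 → 2.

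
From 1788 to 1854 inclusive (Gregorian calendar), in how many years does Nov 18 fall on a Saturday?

9

Track Nov 18's weekday year by year (advancing +1, or +2 across a Feb 29):
  1788: Tue  1789: Wed (+1)  1790: Thu (+1)  1791: Fri (+1)  1792: Sun (+2)
  1793: Mon (+1)  1794: Tue (+1)  1795: Wed (+1)  1796: Fri (+2)  1797: Sat (+1) ✓
  1798: Sun (+1)  1799: Mon (+1)  1800: Tue (+1)  1801: Wed (+1)  … (39 more years) …
  1841: Thu (+1)  1842: Fri (+1)  1843: Sat (+1) ✓  1844: Mon (+2)  1845: Tue (+1)
  1846: Wed (+1)  1847: Thu (+1)  1848: Sat (+2) ✓  1849: Sun (+1)  1850: Mon (+1)
  1851: Tue (+1)  1852: Thu (+2)  1853: Fri (+1)  1854: Sat (+1) ✓
Saturday years: 1797, 1809, 1815, 1820, 1826, 1837, 1843, 1848, 1854 — 9 in total.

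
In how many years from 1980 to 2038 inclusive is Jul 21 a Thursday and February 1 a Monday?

2

Check each year's weekday for Jul 21 and February 1:
  1980: Mon/Fri  1981: Tue/Sun  1982: Wed/Mon  1983: Thu/Tue  1984: Sat/Wed  1985: Sun/Fri  1986: Mon/Sat  1987: Tue/Sun  1988: Thu/Mon ✓  1989: Fri/Wed  1990: Sat/Thu  1991: Sun/Fri  1992: Tue/Sat  1993: Wed/Mon  …(31 more)…  2025: Mon/Sat  2026: Tue/Sun  2027: Wed/Mon  2028: Fri/Tue  2029: Sat/Thu  2030: Sun/Fri  2031: Mon/Sat  2032: Wed/Sun  2033: Thu/Tue  2034: Fri/Wed  2035: Sat/Thu  2036: Mon/Fri  2037: Tue/Sun  2038: Wed/Mon
Both conditions hold in: 1988, 2016 — 2.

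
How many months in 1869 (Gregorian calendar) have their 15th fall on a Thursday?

2

Check the 15th of each month of 1869: Jan 15: Fri, Feb 15: Mon, Mar 15: Mon, Apr 15: Thu, May 15: Sat, Jun 15: Tue, Jul 15: Thu, Aug 15: Sun, Sep 15: Wed, Oct 15: Fri, Nov 15: Mon, Dec 15: Wed.
Thursday occurs in April, July — 2 months.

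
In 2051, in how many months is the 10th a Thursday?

Check the 10th of each month of 2051: Jan 10: Tue, Feb 10: Fri, Mar 10: Fri, Apr 10: Mon, May 10: Wed, Jun 10: Sat, Jul 10: Mon, Aug 10: Thu, Sep 10: Sun, Oct 10: Tue, Nov 10: Fri, Dec 10: Sun.
Thursday occurs in August — 1 month.

1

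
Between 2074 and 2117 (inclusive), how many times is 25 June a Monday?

Track 25 June's weekday year by year (advancing +1, or +2 across a Feb 29):
  2074: Mon ✓  2075: Tue (+1)  2076: Thu (+2)  2077: Fri (+1)  2078: Sat (+1)
  2079: Sun (+1)  2080: Tue (+2)  2081: Wed (+1)  2082: Thu (+1)  2083: Fri (+1)
  2084: Sun (+2)  2085: Mon (+1) ✓  2086: Tue (+1)  2087: Wed (+1)  … (16 more years) …
  2104: Wed (+2)  2105: Thu (+1)  2106: Fri (+1)  2107: Sat (+1)  2108: Mon (+2) ✓
  2109: Tue (+1)  2110: Wed (+1)  2111: Thu (+1)  2112: Sat (+2)  2113: Sun (+1)
  2114: Mon (+1) ✓  2115: Tue (+1)  2116: Thu (+2)  2117: Fri (+1)
Monday years: 2074, 2085, 2091, 2096, 2103, 2108, 2114 — 7 in total.

7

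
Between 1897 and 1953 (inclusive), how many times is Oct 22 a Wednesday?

Track Oct 22's weekday year by year (advancing +1, or +2 across a Feb 29):
  1897: Fri  1898: Sat (+1)  1899: Sun (+1)  1900: Mon (+1)  1901: Tue (+1)
  1902: Wed (+1) ✓  1903: Thu (+1)  1904: Sat (+2)  1905: Sun (+1)  1906: Mon (+1)
  1907: Tue (+1)  1908: Thu (+2)  1909: Fri (+1)  1910: Sat (+1)  … (29 more years) …
  1940: Tue (+2)  1941: Wed (+1) ✓  1942: Thu (+1)  1943: Fri (+1)  1944: Sun (+2)
  1945: Mon (+1)  1946: Tue (+1)  1947: Wed (+1) ✓  1948: Fri (+2)  1949: Sat (+1)
  1950: Sun (+1)  1951: Mon (+1)  1952: Wed (+2) ✓  1953: Thu (+1)
Wednesday years: 1902, 1913, 1919, 1924, 1930, 1941, 1947, 1952 — 8 in total.

8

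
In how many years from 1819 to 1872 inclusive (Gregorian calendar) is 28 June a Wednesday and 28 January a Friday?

2

Check each year's weekday for 28 June and 28 January:
  1819: Mon/Thu  1820: Wed/Fri ✓  1821: Thu/Sun  1822: Fri/Mon  1823: Sat/Tue  1824: Mon/Wed  1825: Tue/Fri  1826: Wed/Sat  1827: Thu/Sun  1828: Sat/Mon  1829: Sun/Wed  1830: Mon/Thu  1831: Tue/Fri  1832: Thu/Sat  …(26 more)…  1859: Tue/Fri  1860: Thu/Sat  1861: Fri/Mon  1862: Sat/Tue  1863: Sun/Wed  1864: Tue/Thu  1865: Wed/Sat  1866: Thu/Sun  1867: Fri/Mon  1868: Sun/Tue  1869: Mon/Thu  1870: Tue/Fri  1871: Wed/Sat  1872: Fri/Sun
Both conditions hold in: 1820, 1848 — 2.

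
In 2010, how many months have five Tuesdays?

A month of length L has five Tuesdays iff its first Tuesday is on day ≤ L−28 (so day 1–3 in a 31-day month, 1–2 in a 30-day month, day 1 in a leap February).
Checking each month of 2010: Jan starts Fri (31d); Feb starts Mon (28d); Mar starts Mon (31d) ✓; Apr starts Thu (30d); May starts Sat (31d); Jun starts Tue (30d) ✓; Jul starts Thu (31d); Aug starts Sun (31d) ✓; Sep starts Wed (30d); Oct starts Fri (31d); Nov starts Mon (30d) ✓; Dec starts Wed (31d).
Five-Tuesday months: March, June, August, November → 4.

4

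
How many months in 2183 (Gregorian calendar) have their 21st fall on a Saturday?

1

Check the 21st of each month of 2183: Jan 21: Tue, Feb 21: Fri, Mar 21: Fri, Apr 21: Mon, May 21: Wed, Jun 21: Sat, Jul 21: Mon, Aug 21: Thu, Sep 21: Sun, Oct 21: Tue, Nov 21: Fri, Dec 21: Sun.
Saturday occurs in June — 1 month.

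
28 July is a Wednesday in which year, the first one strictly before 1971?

1965

From one year to the next, a fixed date's weekday advances by 1, or by 2 when a Feb 29 lies between the two dates.
1971: July 28 is Wednesday.
1970: Tuesday (−1)
1969: Monday (−1)
1968: Sunday (−1)
1967: Friday (−2)
1966: Thursday (−1)
1965: Wednesday (−1)
28 July falls on a Wednesday in 1965.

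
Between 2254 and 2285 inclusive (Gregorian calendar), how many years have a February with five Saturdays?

1

February has 28 days (29 in leap years); it has five Saturdays when Saturday falls among the first (month-length − 28) days — i.e. when February 1 is Saturday in a leap year (never in a common year).
February 1 by year: 2254:Wed 2255:Thu 2256:Fri 2257:Sun 2258:Mon 2259:Tue 2260:Wed 2261:Fri 2262:Sat 2263:Sun 2264:Mon 2265:Wed 2266:Thu 2267:Fri 2268:Sat✓ 2269:Mon 2270:Tue 2271:Wed 2272:Thu 2273:Sat 2274:Sun 2275:Mon 2276:Tue 2277:Thu 2278:Fri 2279:Sat 2280:Sun 2281:Tue 2282:Wed 2283:Thu 2284:Fri 2285:Sun
Years with five Saturdays: 2268 → 1.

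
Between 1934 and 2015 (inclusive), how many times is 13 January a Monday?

12

Track 13 January's weekday year by year (advancing +1, or +2 across a Feb 29):
  1934: Sat  1935: Sun (+1)  1936: Mon (+1) ✓  1937: Wed (+2)  1938: Thu (+1)
  1939: Fri (+1)  1940: Sat (+1)  1941: Mon (+2) ✓  1942: Tue (+1)  1943: Wed (+1)
  1944: Thu (+1)  1945: Sat (+2)  1946: Sun (+1)  1947: Mon (+1) ✓  … (54 more years) …
  2002: Sun (+1)  2003: Mon (+1) ✓  2004: Tue (+1)  2005: Thu (+2)  2006: Fri (+1)
  2007: Sat (+1)  2008: Sun (+1)  2009: Tue (+2)  2010: Wed (+1)  2011: Thu (+1)
  2012: Fri (+1)  2013: Sun (+2)  2014: Mon (+1) ✓  2015: Tue (+1)
Monday years: 1936, 1941, 1947, 1958, 1964, 1969, 1975, 1986, 1992, 1997, 2003, 2014 — 12 in total.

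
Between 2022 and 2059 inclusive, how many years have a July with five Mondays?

17

July has 31 days; it has five Mondays when Monday falls among the first (month-length − 28) days — i.e. when July 1 is one of Monday/Sunday/Saturday.
July 1 by year: 2022:Fri 2023:Sat✓ 2024:Mon✓ 2025:Tue 2026:Wed 2027:Thu 2028:Sat✓ 2029:Sun✓ 2030:Mon✓ 2031:Tue 2032:Thu 2033:Fri 2034:Sat✓ 2035:Sun✓ 2036:Tue …(8 more)… 2045:Sat✓ 2046:Sun✓ 2047:Mon✓ 2048:Wed 2049:Thu 2050:Fri 2051:Sat✓ 2052:Mon✓ 2053:Tue 2054:Wed 2055:Thu 2056:Sat✓ 2057:Sun✓ 2058:Mon✓ 2059:Tue
Years with five Mondays: 2023, 2024, 2028, 2029, 2030, 2034, 2035, 2040, 2041, 2045, 2046, 2047, 2051, 2052, 2056, 2057, 2058 → 17.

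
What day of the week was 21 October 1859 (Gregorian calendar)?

January 1, 1859 is a Saturday.
October 21 is day 294 of the year, i.e. 293 days after Jan 1.
293 mod 7 = 6, so advance 6 weekdays from Saturday: Friday.

Friday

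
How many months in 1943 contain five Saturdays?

A month of length L has five Saturdays iff its first Saturday is on day ≤ L−28 (so day 1–3 in a 31-day month, 1–2 in a 30-day month, day 1 in a leap February).
Checking each month of 1943: Jan starts Fri (31d) ✓; Feb starts Mon (28d); Mar starts Mon (31d); Apr starts Thu (30d); May starts Sat (31d) ✓; Jun starts Tue (30d); Jul starts Thu (31d) ✓; Aug starts Sun (31d); Sep starts Wed (30d); Oct starts Fri (31d) ✓; Nov starts Mon (30d); Dec starts Wed (31d).
Five-Saturday months: January, May, July, October → 4.

4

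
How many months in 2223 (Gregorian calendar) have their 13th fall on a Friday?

Check the 13th of each month of 2223: Jan 13: Mon, Feb 13: Thu, Mar 13: Thu, Apr 13: Sun, May 13: Tue, Jun 13: Fri, Jul 13: Sun, Aug 13: Wed, Sep 13: Sat, Oct 13: Mon, Nov 13: Thu, Dec 13: Sat.
Friday occurs in June — 1 month.

1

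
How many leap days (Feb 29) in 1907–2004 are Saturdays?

4

Leap years in 1907–2004: 25 of them.
Feb 29 weekday advances by 5 (mod 7) from one leap year to the next four years later (or differs when a century non-leap intervenes).
Leap-day weekdays: 1908:Sat✓ 1912:Thu 1916:Tue 1920:Sun 1924:Fri 1928:Wed 1932:Mon 1936:Sat✓ 1940:Thu 1944:Tue 1948:Sun 1952:Fri 1956:Wed 1960:Mon 1964:Sat✓ 1968:Thu 1972:Tue 1976:Sun 1980:Fri 1984:Wed 1988:Mon 1992:Sat✓ 1996:Thu 2000:Tue 2004:Sun
Saturday: 1908, 1936, 1964, 1992 → 4.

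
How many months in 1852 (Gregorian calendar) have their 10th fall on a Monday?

Check the 10th of each month of 1852: Jan 10: Sat, Feb 10: Tue, Mar 10: Wed, Apr 10: Sat, May 10: Mon, Jun 10: Thu, Jul 10: Sat, Aug 10: Tue, Sep 10: Fri, Oct 10: Sun, Nov 10: Wed, Dec 10: Fri.
Monday occurs in May — 1 month.

1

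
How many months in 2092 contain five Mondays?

A month of length L has five Mondays iff its first Monday is on day ≤ L−28 (so day 1–3 in a 31-day month, 1–2 in a 30-day month, day 1 in a leap February).
Checking each month of 2092: Jan starts Tue (31d); Feb starts Fri (29d); Mar starts Sat (31d) ✓; Apr starts Tue (30d); May starts Thu (31d); Jun starts Sun (30d) ✓; Jul starts Tue (31d); Aug starts Fri (31d); Sep starts Mon (30d) ✓; Oct starts Wed (31d); Nov starts Sat (30d); Dec starts Mon (31d) ✓.
Five-Monday months: March, June, September, December → 4.

4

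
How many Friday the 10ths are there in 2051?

Check the 10th of each month of 2051: Jan 10: Tue, Feb 10: Fri, Mar 10: Fri, Apr 10: Mon, May 10: Wed, Jun 10: Sat, Jul 10: Mon, Aug 10: Thu, Sep 10: Sun, Oct 10: Tue, Nov 10: Fri, Dec 10: Sun.
Friday occurs in February, March, November — 3 months.

3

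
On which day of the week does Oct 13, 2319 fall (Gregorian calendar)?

January 1, 2319 is a Wednesday.
October 13 is day 286 of the year, i.e. 285 days after Jan 1.
285 mod 7 = 5, so advance 5 weekdays from Wednesday: Monday.

Monday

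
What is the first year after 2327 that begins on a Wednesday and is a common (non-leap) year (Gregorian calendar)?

Jan 1 advances by 2 weekdays after a leap year and by 1 after a common year.
2327: Jan 1 is Saturday.
2328: Sunday (leap)
2329: Tuesday
2330: Wednesday
2330 begins on a Wednesday and is a common year.

2330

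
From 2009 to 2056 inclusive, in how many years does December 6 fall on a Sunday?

Track December 6's weekday year by year (advancing +1, or +2 across a Feb 29):
  2009: Sun ✓  2010: Mon (+1)  2011: Tue (+1)  2012: Thu (+2)  2013: Fri (+1)
  2014: Sat (+1)  2015: Sun (+1) ✓  2016: Tue (+2)  2017: Wed (+1)  2018: Thu (+1)
  2019: Fri (+1)  2020: Sun (+2) ✓  2021: Mon (+1)  2022: Tue (+1)  … (20 more years) …
  2043: Sun (+1) ✓  2044: Tue (+2)  2045: Wed (+1)  2046: Thu (+1)  2047: Fri (+1)
  2048: Sun (+2) ✓  2049: Mon (+1)  2050: Tue (+1)  2051: Wed (+1)  2052: Fri (+2)
  2053: Sat (+1)  2054: Sun (+1) ✓  2055: Mon (+1)  2056: Wed (+2)
Sunday years: 2009, 2015, 2020, 2026, 2037, 2043, 2048, 2054 — 8 in total.

8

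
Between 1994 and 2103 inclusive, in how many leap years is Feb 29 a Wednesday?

Leap years in 1994–2103: 26 of them.
Feb 29 weekday advances by 5 (mod 7) from one leap year to the next four years later (or differs when a century non-leap intervenes).
Leap-day weekdays: 1996:Thu 2000:Tue 2004:Sun 2008:Fri 2012:Wed✓ 2016:Mon 2020:Sat 2024:Thu 2028:Tue 2032:Sun 2036:Fri 2040:Wed✓ 2044:Mon 2048:Sat 2052:Thu 2056:Tue 2060:Sun 2064:Fri 2068:Wed✓ 2072:Mon 2076:Sat 2080:Thu 2084:Tue 2088:Sun 2092:Fri 2096:Wed✓
Wednesday: 2012, 2040, 2068, 2096 → 4.

4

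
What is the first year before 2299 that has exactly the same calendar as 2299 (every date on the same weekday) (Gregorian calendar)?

2293

Two years share a calendar iff Jan 1 falls on the same weekday and both are leap or both are common. 2299: Jan 1 is Sunday, common year.
2298: Jan 1 Saturday, common
2297: Jan 1 Friday, common
2296: Jan 1 Wednesday, leap
2295: Jan 1 Tuesday, common
2294: Jan 1 Monday, common
2293: Jan 1 Sunday, common
2293 matches on both conditions.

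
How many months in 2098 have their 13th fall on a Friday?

Check the 13th of each month of 2098: Jan 13: Mon, Feb 13: Thu, Mar 13: Thu, Apr 13: Sun, May 13: Tue, Jun 13: Fri, Jul 13: Sun, Aug 13: Wed, Sep 13: Sat, Oct 13: Mon, Nov 13: Thu, Dec 13: Sat.
Friday occurs in June — 1 month.

1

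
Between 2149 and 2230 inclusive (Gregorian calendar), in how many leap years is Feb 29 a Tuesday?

3

Leap years in 2149–2230: 19 of them.
Feb 29 weekday advances by 5 (mod 7) from one leap year to the next four years later (or differs when a century non-leap intervenes).
Leap-day weekdays: 2152:Tue✓ 2156:Sun 2160:Fri 2164:Wed 2168:Mon 2172:Sat 2176:Thu 2180:Tue✓ 2184:Sun 2188:Fri 2192:Wed 2196:Mon 2204:Wed 2208:Mon 2212:Sat 2216:Thu 2220:Tue✓ 2224:Sun 2228:Fri
Tuesday: 2152, 2180, 2220 → 3.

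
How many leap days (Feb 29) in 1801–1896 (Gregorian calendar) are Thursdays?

3

Leap years in 1801–1896: 24 of them.
Feb 29 weekday advances by 5 (mod 7) from one leap year to the next four years later (or differs when a century non-leap intervenes).
Leap-day weekdays: 1804:Wed 1808:Mon 1812:Sat 1816:Thu✓ 1820:Tue 1824:Sun 1828:Fri 1832:Wed 1836:Mon 1840:Sat 1844:Thu✓ 1848:Tue 1852:Sun 1856:Fri 1860:Wed 1864:Mon 1868:Sat 1872:Thu✓ 1876:Tue 1880:Sun 1884:Fri 1888:Wed 1892:Mon 1896:Sat
Thursday: 1816, 1844, 1872 → 3.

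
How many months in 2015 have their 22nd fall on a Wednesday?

Check the 22nd of each month of 2015: Jan 22: Thu, Feb 22: Sun, Mar 22: Sun, Apr 22: Wed, May 22: Fri, Jun 22: Mon, Jul 22: Wed, Aug 22: Sat, Sep 22: Tue, Oct 22: Thu, Nov 22: Sun, Dec 22: Tue.
Wednesday occurs in April, July — 2 months.

2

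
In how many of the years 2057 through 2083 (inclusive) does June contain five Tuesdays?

8

June has 30 days; it has five Tuesdays when Tuesday falls among the first (month-length − 28) days — i.e. when June 1 is one of Tuesday/Monday.
June 1 by year: 2057:Fri 2058:Sat 2059:Sun 2060:Tue✓ 2061:Wed 2062:Thu 2063:Fri 2064:Sun 2065:Mon✓ 2066:Tue✓ 2067:Wed 2068:Fri 2069:Sat 2070:Sun 2071:Mon✓ 2072:Wed 2073:Thu 2074:Fri 2075:Sat 2076:Mon✓ 2077:Tue✓ 2078:Wed 2079:Thu 2080:Sat 2081:Sun 2082:Mon✓ 2083:Tue✓
Years with five Tuesdays: 2060, 2065, 2066, 2071, 2076, 2077, 2082, 2083 → 8.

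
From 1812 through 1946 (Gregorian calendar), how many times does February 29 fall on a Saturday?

Leap years in 1812–1946: 33 of them.
Feb 29 weekday advances by 5 (mod 7) from one leap year to the next four years later (or differs when a century non-leap intervenes).
Leap-day weekdays: 1812:Sat✓ 1816:Thu 1820:Tue 1824:Sun 1828:Fri 1832:Wed 1836:Mon 1840:Sat✓ 1844:Thu 1848:Tue 1852:Sun 1856:Fri 1860:Wed …(7 more)… 1892:Mon 1896:Sat✓ 1904:Mon 1908:Sat✓ 1912:Thu 1916:Tue 1920:Sun 1924:Fri 1928:Wed 1932:Mon 1936:Sat✓ 1940:Thu 1944:Tue
Saturday: 1812, 1840, 1868, 1896, 1908, 1936 → 6.

6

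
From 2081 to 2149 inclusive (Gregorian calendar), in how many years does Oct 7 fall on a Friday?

Track Oct 7's weekday year by year (advancing +1, or +2 across a Feb 29):
  2081: Tue  2082: Wed (+1)  2083: Thu (+1)  2084: Sat (+2)  2085: Sun (+1)
  2086: Mon (+1)  2087: Tue (+1)  2088: Thu (+2)  2089: Fri (+1) ✓  2090: Sat (+1)
  2091: Sun (+1)  2092: Tue (+2)  2093: Wed (+1)  2094: Thu (+1)  … (41 more years) …
  2136: Sun (+2)  2137: Mon (+1)  2138: Tue (+1)  2139: Wed (+1)  2140: Fri (+2) ✓
  2141: Sat (+1)  2142: Sun (+1)  2143: Mon (+1)  2144: Wed (+2)  2145: Thu (+1)
  2146: Fri (+1) ✓  2147: Sat (+1)  2148: Mon (+2)  2149: Tue (+1)
Friday years: 2089, 2095, 2101, 2107, 2112, 2118, 2129, 2135, 2140, 2146 — 10 in total.

10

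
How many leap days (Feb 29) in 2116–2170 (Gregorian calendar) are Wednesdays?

2

Leap years in 2116–2170: 14 of them.
Feb 29 weekday advances by 5 (mod 7) from one leap year to the next four years later (or differs when a century non-leap intervenes).
Leap-day weekdays: 2116:Sat 2120:Thu 2124:Tue 2128:Sun 2132:Fri 2136:Wed✓ 2140:Mon 2144:Sat 2148:Thu 2152:Tue 2156:Sun 2160:Fri 2164:Wed✓ 2168:Mon
Wednesday: 2136, 2164 → 2.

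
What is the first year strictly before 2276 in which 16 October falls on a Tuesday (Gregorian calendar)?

2266

From one year to the next, a fixed date's weekday advances by 1, or by 2 when a Feb 29 lies between the two dates.
2276: October 16 is Monday.
2275: Saturday (−2)
2274: Friday (−1)
2273: Thursday (−1)
2272: Wednesday (−1)
2271: Monday (−2)
2270: Sunday (−1)
2269: Saturday (−1)
2268: Friday (−1)
2267: Wednesday (−2)
2266: Tuesday (−1)
16 October falls on a Tuesday in 2266.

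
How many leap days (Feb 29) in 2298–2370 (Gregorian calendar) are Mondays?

3

Leap years in 2298–2370: 17 of them.
Feb 29 weekday advances by 5 (mod 7) from one leap year to the next four years later (or differs when a century non-leap intervenes).
Leap-day weekdays: 2304:Mon✓ 2308:Sat 2312:Thu 2316:Tue 2320:Sun 2324:Fri 2328:Wed 2332:Mon✓ 2336:Sat 2340:Thu 2344:Tue 2348:Sun 2352:Fri 2356:Wed 2360:Mon✓ 2364:Sat 2368:Thu
Monday: 2304, 2332, 2360 → 3.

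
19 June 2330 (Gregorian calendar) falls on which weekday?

January 1, 2330 is a Wednesday.
June 19 is day 170 of the year, i.e. 169 days after Jan 1.
169 mod 7 = 1, so advance 1 weekday from Wednesday: Thursday.

Thursday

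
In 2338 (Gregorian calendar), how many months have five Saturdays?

5

A month of length L has five Saturdays iff its first Saturday is on day ≤ L−28 (so day 1–3 in a 31-day month, 1–2 in a 30-day month, day 1 in a leap February).
Checking each month of 2338: Jan starts Sat (31d) ✓; Feb starts Tue (28d); Mar starts Tue (31d); Apr starts Fri (30d) ✓; May starts Sun (31d); Jun starts Wed (30d); Jul starts Fri (31d) ✓; Aug starts Mon (31d); Sep starts Thu (30d); Oct starts Sat (31d) ✓; Nov starts Tue (30d); Dec starts Thu (31d) ✓.
Five-Saturday months: January, April, July, October, December → 5.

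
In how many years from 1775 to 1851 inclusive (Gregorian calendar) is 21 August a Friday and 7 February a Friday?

Check each year's weekday for 21 August and 7 February:
  1775: Mon/Tue  1776: Wed/Wed  1777: Thu/Fri  1778: Fri/Sat  1779: Sat/Sun  1780: Mon/Mon  1781: Tue/Wed  1782: Wed/Thu  1783: Thu/Fri  1784: Sat/Sat  1785: Sun/Mon  1786: Mon/Tue  1787: Tue/Wed  1788: Thu/Thu  …(49 more)…  1838: Tue/Wed  1839: Wed/Thu  1840: Fri/Fri ✓  1841: Sat/Sun  1842: Sun/Mon  1843: Mon/Tue  1844: Wed/Wed  1845: Thu/Fri  1846: Fri/Sat  1847: Sat/Sun  1848: Mon/Mon  1849: Tue/Wed  1850: Wed/Thu  1851: Thu/Fri
Both conditions hold in: 1812, 1840 — 2.

2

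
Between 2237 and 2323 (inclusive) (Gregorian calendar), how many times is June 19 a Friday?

12

Track June 19's weekday year by year (advancing +1, or +2 across a Feb 29):
  2237: Mon  2238: Tue (+1)  2239: Wed (+1)  2240: Fri (+2) ✓  2241: Sat (+1)
  2242: Sun (+1)  2243: Mon (+1)  2244: Wed (+2)  2245: Thu (+1)  2246: Fri (+1) ✓
  2247: Sat (+1)  2248: Mon (+2)  2249: Tue (+1)  2250: Wed (+1)  … (59 more years) …
  2310: Sun (+1)  2311: Mon (+1)  2312: Wed (+2)  2313: Thu (+1)  2314: Fri (+1) ✓
  2315: Sat (+1)  2316: Mon (+2)  2317: Tue (+1)  2318: Wed (+1)  2319: Thu (+1)
  2320: Sat (+2)  2321: Sun (+1)  2322: Mon (+1)  2323: Tue (+1)
Friday years: 2240, 2246, 2257, 2263, 2268, 2274, 2285, 2291, 2296, 2303, 2308, 2314 — 12 in total.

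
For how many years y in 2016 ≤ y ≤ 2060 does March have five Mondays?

March has 31 days; it has five Mondays when Monday falls among the first (month-length − 28) days — i.e. when March 1 is one of Monday/Sunday/Saturday.
March 1 by year: 2016:Tue 2017:Wed 2018:Thu 2019:Fri 2020:Sun✓ 2021:Mon✓ 2022:Tue 2023:Wed 2024:Fri 2025:Sat✓ 2026:Sun✓ 2027:Mon✓ 2028:Wed 2029:Thu 2030:Fri …(15 more)… 2046:Thu 2047:Fri 2048:Sun✓ 2049:Mon✓ 2050:Tue 2051:Wed 2052:Fri 2053:Sat✓ 2054:Sun✓ 2055:Mon✓ 2056:Wed 2057:Thu 2058:Fri 2059:Sat✓ 2060:Mon✓
Years with five Mondays: 2020, 2021, 2025, 2026, 2027, 2031, 2032, 2036, 2037, 2038, 2042, 2043, 2048, 2049, 2053, 2054, 2055, 2059, 2060 → 19.

19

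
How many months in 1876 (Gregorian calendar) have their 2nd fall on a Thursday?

Check the 2nd of each month of 1876: Jan 2: Sun, Feb 2: Wed, Mar 2: Thu, Apr 2: Sun, May 2: Tue, Jun 2: Fri, Jul 2: Sun, Aug 2: Wed, Sep 2: Sat, Oct 2: Mon, Nov 2: Thu, Dec 2: Sat.
Thursday occurs in March, November — 2 months.

2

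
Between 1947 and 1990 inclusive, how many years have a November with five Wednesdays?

13

November has 30 days; it has five Wednesdays when Wednesday falls among the first (month-length − 28) days — i.e. when November 1 is one of Wednesday/Tuesday.
November 1 by year: 1947:Sat 1948:Mon 1949:Tue✓ 1950:Wed✓ 1951:Thu 1952:Sat 1953:Sun 1954:Mon 1955:Tue✓ 1956:Thu 1957:Fri 1958:Sat 1959:Sun 1960:Tue✓ 1961:Wed✓ …(14 more)… 1976:Mon 1977:Tue✓ 1978:Wed✓ 1979:Thu 1980:Sat 1981:Sun 1982:Mon 1983:Tue✓ 1984:Thu 1985:Fri 1986:Sat 1987:Sun 1988:Tue✓ 1989:Wed✓ 1990:Thu
Years with five Wednesdays: 1949, 1950, 1955, 1960, 1961, 1966, 1967, 1972, 1977, 1978, 1983, 1988, 1989 → 13.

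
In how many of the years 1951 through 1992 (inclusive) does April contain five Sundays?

April has 30 days; it has five Sundays when Sunday falls among the first (month-length − 28) days — i.e. when April 1 is one of Sunday/Saturday.
April 1 by year: 1951:Sun✓ 1952:Tue 1953:Wed 1954:Thu 1955:Fri 1956:Sun✓ 1957:Mon 1958:Tue 1959:Wed 1960:Fri 1961:Sat✓ 1962:Sun✓ 1963:Mon 1964:Wed 1965:Thu …(12 more)… 1978:Sat✓ 1979:Sun✓ 1980:Tue 1981:Wed 1982:Thu 1983:Fri 1984:Sun✓ 1985:Mon 1986:Tue 1987:Wed 1988:Fri 1989:Sat✓ 1990:Sun✓ 1991:Mon 1992:Wed
Years with five Sundays: 1951, 1956, 1961, 1962, 1967, 1972, 1973, 1978, 1979, 1984, 1989, 1990 → 12.

12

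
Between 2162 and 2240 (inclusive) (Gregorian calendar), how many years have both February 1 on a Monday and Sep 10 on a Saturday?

4

Check each year's weekday for February 1 and Sep 10:
  2162: Mon/Fri  2163: Tue/Sat  2164: Wed/Mon  2165: Fri/Tue  2166: Sat/Wed  2167: Sun/Thu  2168: Mon/Sat ✓  2169: Wed/Sun  2170: Thu/Mon  2171: Fri/Tue  2172: Sat/Thu  2173: Mon/Fri  2174: Tue/Sat  2175: Wed/Sun  …(51 more)…  2227: Thu/Mon  2228: Fri/Wed  2229: Sun/Thu  2230: Mon/Fri  2231: Tue/Sat  2232: Wed/Mon  2233: Fri/Tue  2234: Sat/Wed  2235: Sun/Thu  2236: Mon/Sat ✓  2237: Wed/Sun  2238: Thu/Mon  2239: Fri/Tue  2240: Sat/Thu
Both conditions hold in: 2168, 2196, 2208, 2236 — 4.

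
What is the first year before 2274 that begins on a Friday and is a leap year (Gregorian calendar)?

2264

Jan 1 advances by 2 weekdays after a leap year and by 1 after a common year.
2274: Jan 1 is Thursday.
2273: Wednesday
2272: Monday (leap)
2271: Sunday
2270: Saturday
2269: Friday
2268: Wednesday (leap)
2267: Tuesday
2266: Monday
2265: Sunday
2264: Friday (leap)
2264 begins on a Friday and is a leap year.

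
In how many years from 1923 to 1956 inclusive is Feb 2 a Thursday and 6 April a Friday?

2

Check each year's weekday for Feb 2 and 6 April:
  1923: Fri/Fri  1924: Sat/Sun  1925: Mon/Mon  1926: Tue/Tue  1927: Wed/Wed  1928: Thu/Fri ✓  1929: Sat/Sat  1930: Sun/Sun  1931: Mon/Mon  1932: Tue/Wed  1933: Thu/Thu  1934: Fri/Fri  1935: Sat/Sat  1936: Sun/Mon  …(6 more)…  1943: Tue/Tue  1944: Wed/Thu  1945: Fri/Fri  1946: Sat/Sat  1947: Sun/Sun  1948: Mon/Tue  1949: Wed/Wed  1950: Thu/Thu  1951: Fri/Fri  1952: Sat/Sun  1953: Mon/Mon  1954: Tue/Tue  1955: Wed/Wed  1956: Thu/Fri ✓
Both conditions hold in: 1928, 1956 — 2.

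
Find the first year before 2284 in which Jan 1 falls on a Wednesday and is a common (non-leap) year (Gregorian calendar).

2279

Jan 1 advances by 2 weekdays after a leap year and by 1 after a common year.
2284: Jan 1 is Tuesday (leap).
2283: Monday
2282: Sunday
2281: Saturday
2280: Thursday (leap)
2279: Wednesday
2279 begins on a Wednesday and is a common year.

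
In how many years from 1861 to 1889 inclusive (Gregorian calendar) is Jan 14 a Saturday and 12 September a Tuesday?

Check each year's weekday for Jan 14 and 12 September:
  1861: Mon/Thu  1862: Tue/Fri  1863: Wed/Sat  1864: Thu/Mon  1865: Sat/Tue ✓  1866: Sun/Wed  1867: Mon/Thu  1868: Tue/Sat  1869: Thu/Sun  1870: Fri/Mon  1871: Sat/Tue ✓  1872: Sun/Thu  1873: Tue/Fri  1874: Wed/Sat  1875: Thu/Sun  1876: Fri/Tue  1877: Sun/Wed  1878: Mon/Thu  1879: Tue/Fri  1880: Wed/Sun  1881: Fri/Mon  1882: Sat/Tue ✓  1883: Sun/Wed  1884: Mon/Fri  1885: Wed/Sat  1886: Thu/Sun  1887: Fri/Mon  1888: Sat/Wed  1889: Mon/Thu
Both conditions hold in: 1865, 1871, 1882 — 3.

3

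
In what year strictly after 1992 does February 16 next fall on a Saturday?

From one year to the next, a fixed date's weekday advances by 1, or by 2 when a Feb 29 lies between the two dates.
1992: February 16 is Sunday.
1993: Tuesday (+2)
1994: Wednesday (+1)
1995: Thursday (+1)
1996: Friday (+1)
1997: Sunday (+2)
1998: Monday (+1)
1999: Tuesday (+1)
2000: Wednesday (+1)
2001: Friday (+2)
2002: Saturday (+1)
February 16 falls on a Saturday in 2002.

2002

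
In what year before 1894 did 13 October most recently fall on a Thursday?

1892

From one year to the next, a fixed date's weekday advances by 1, or by 2 when a Feb 29 lies between the two dates.
1894: October 13 is Saturday.
1893: Friday (−1)
1892: Thursday (−1)
13 October falls on a Thursday in 1892.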